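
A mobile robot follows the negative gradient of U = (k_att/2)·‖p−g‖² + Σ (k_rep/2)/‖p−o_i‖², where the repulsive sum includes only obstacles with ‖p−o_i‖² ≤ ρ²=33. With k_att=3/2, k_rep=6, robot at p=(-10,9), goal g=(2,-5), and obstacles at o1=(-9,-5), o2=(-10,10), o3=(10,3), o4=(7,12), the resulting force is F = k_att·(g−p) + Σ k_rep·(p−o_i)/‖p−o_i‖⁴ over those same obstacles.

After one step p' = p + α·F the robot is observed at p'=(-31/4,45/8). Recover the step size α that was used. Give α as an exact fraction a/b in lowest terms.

α = 1/8

F_att = 3/2·(g−p) = 3/2·(12,-14) = (18.0000,-21.0000)
o1: d²=197 > ρ²=33 → inactive
o2: d²=1 ≤ ρ²=33; F_rep = 6·(0,-1)/1² = (0.0000,-6.0000)
o3: d²=436 > ρ²=33 → inactive
o4: d²=298 > ρ²=33 → inactive
F = F_att + ΣF_rep = (18.0000,-27.0000)
Δp = p'−p = (2.2500,-3.3750); α = Δx/Fx = (9/4) / (18) = 1/8
check: Δy/Fy = (-27/8) / (-27) = 1/8 ✓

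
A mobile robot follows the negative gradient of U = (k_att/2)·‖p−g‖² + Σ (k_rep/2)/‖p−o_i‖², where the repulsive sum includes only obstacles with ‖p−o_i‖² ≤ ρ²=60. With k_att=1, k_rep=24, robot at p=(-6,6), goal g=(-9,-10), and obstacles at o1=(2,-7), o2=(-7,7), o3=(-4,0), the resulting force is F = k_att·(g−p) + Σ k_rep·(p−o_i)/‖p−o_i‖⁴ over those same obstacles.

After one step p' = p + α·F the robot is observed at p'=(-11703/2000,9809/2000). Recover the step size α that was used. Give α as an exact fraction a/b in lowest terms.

α = 1/20

F_att = 1·(g−p) = 1·(-3,-16) = (-3.0000,-16.0000)
o1: d²=233 > ρ²=60 → inactive
o2: d²=2 ≤ ρ²=60; F_rep = 24·(1,-1)/2² = (6.0000,-6.0000)
o3: d²=40 ≤ ρ²=60; F_rep = 24·(-2,6)/40² = (-0.0300,0.0900)
F = F_att + ΣF_rep = (2.9700,-21.9100)
Δp = p'−p = (0.1485,-1.0955); α = Δx/Fx = (297/2000) / (297/100) = 1/20
check: Δy/Fy = (-2191/2000) / (-2191/100) = 1/20 ✓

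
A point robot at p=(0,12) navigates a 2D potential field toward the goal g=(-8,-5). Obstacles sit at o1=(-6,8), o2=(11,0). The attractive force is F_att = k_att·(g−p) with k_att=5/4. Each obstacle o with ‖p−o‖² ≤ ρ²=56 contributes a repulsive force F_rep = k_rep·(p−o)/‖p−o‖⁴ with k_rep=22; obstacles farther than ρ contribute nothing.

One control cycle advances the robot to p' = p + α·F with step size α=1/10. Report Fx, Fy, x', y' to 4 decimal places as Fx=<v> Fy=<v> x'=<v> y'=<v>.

F_att = 5/4·(g−p) = 5/4·(-8,-17) = (-10.0000,-21.2500)
o1: d²=52 ≤ ρ²=56; F_rep = 22·(6,4)/52² = (0.0488,0.0325)
o2: d²=265 > ρ²=56 → inactive
F = F_att + ΣF_rep = (-9.9512,-21.2175)
p' = p + 1/10·F = (-0.9951,9.8783)

Fx=-9.9512 Fy=-21.2175 x'=-0.9951 y'=9.8783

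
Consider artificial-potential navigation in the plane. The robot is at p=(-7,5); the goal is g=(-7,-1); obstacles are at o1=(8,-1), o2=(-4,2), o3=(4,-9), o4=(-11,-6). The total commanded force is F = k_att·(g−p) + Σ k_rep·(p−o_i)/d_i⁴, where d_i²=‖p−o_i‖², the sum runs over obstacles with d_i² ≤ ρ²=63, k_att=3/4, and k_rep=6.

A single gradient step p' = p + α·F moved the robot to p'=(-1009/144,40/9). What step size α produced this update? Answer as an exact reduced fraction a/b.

F_att = 3/4·(g−p) = 3/4·(0,-6) = (0.0000,-4.5000)
o1: d²=261 > ρ²=63 → inactive
o2: d²=18 ≤ ρ²=63; F_rep = 6·(-3,3)/18² = (-0.0556,0.0556)
o3: d²=317 > ρ²=63 → inactive
o4: d²=137 > ρ²=63 → inactive
F = F_att + ΣF_rep = (-0.0556,-4.4444)
Δp = p'−p = (-0.0069,-0.5556); α = Δx/Fx = (-1/144) / (-1/18) = 1/8
check: Δy/Fy = (-5/9) / (-40/9) = 1/8 ✓

α = 1/8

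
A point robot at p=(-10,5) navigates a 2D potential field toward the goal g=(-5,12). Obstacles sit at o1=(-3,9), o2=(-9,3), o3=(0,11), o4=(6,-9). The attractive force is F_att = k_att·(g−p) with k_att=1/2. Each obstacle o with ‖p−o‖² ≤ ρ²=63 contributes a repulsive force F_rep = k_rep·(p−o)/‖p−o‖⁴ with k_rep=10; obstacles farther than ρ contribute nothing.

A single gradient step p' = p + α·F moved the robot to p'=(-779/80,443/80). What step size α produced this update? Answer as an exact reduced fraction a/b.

F_att = 1/2·(g−p) = 1/2·(5,7) = (2.5000,3.5000)
o1: d²=65 > ρ²=63 → inactive
o2: d²=5 ≤ ρ²=63; F_rep = 10·(-1,2)/5² = (-0.4000,0.8000)
o3: d²=136 > ρ²=63 → inactive
o4: d²=452 > ρ²=63 → inactive
F = F_att + ΣF_rep = (2.1000,4.3000)
Δp = p'−p = (0.2625,0.5375); α = Δx/Fx = (21/80) / (21/10) = 1/8
check: Δy/Fy = (43/80) / (43/10) = 1/8 ✓

α = 1/8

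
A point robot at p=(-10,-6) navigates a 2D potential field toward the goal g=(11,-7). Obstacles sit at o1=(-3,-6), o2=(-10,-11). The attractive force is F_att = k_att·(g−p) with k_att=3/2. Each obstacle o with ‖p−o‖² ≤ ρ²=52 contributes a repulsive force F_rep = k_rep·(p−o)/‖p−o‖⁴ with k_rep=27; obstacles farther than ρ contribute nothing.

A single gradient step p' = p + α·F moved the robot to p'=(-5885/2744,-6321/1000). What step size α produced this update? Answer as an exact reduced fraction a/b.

α = 1/4

F_att = 3/2·(g−p) = 3/2·(21,-1) = (31.5000,-1.5000)
o1: d²=49 ≤ ρ²=52; F_rep = 27·(-7,0)/49² = (-0.0787,0.0000)
o2: d²=25 ≤ ρ²=52; F_rep = 27·(0,5)/25² = (0.0000,0.2160)
F = F_att + ΣF_rep = (31.4213,-1.2840)
Δp = p'−p = (7.8553,-0.3210); α = Δx/Fx = (21555/2744) / (21555/686) = 1/4
check: Δy/Fy = (-321/1000) / (-321/250) = 1/4 ✓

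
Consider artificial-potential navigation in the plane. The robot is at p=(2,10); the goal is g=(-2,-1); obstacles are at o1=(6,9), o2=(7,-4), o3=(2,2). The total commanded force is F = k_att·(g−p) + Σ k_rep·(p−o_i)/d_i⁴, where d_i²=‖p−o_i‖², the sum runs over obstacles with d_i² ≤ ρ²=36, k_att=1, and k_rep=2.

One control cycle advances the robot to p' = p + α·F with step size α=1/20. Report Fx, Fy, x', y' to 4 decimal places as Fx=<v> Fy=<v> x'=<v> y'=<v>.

Fx=-4.0277 Fy=-10.9931 x'=1.7986 y'=9.4503

F_att = 1·(g−p) = 1·(-4,-11) = (-4.0000,-11.0000)
o1: d²=17 ≤ ρ²=36; F_rep = 2·(-4,1)/17² = (-0.0277,0.0069)
o2: d²=221 > ρ²=36 → inactive
o3: d²=64 > ρ²=36 → inactive
F = F_att + ΣF_rep = (-4.0277,-10.9931)
p' = p + 1/20·F = (1.7986,9.4503)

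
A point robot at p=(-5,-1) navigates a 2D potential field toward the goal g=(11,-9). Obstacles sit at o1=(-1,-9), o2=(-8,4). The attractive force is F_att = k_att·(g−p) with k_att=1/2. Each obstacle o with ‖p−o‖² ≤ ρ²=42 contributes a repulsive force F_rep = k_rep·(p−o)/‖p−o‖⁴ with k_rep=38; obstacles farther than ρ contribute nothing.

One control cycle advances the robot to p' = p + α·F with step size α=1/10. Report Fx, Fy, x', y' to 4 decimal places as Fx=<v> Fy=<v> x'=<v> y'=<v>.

Fx=8.0986 Fy=-4.1644 x'=-4.1901 y'=-1.4164

F_att = 1/2·(g−p) = 1/2·(16,-8) = (8.0000,-4.0000)
o1: d²=80 > ρ²=42 → inactive
o2: d²=34 ≤ ρ²=42; F_rep = 38·(3,-5)/34² = (0.0986,-0.1644)
F = F_att + ΣF_rep = (8.0986,-4.1644)
p' = p + 1/10·F = (-4.1901,-1.4164)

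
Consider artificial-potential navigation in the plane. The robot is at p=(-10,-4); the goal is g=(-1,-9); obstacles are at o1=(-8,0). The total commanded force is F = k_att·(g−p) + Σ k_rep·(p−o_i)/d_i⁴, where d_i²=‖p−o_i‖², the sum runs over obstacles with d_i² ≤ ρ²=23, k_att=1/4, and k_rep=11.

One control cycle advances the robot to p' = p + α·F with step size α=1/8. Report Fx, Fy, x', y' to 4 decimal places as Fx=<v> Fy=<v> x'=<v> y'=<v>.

Fx=2.1950 Fy=-1.3600 x'=-9.7256 y'=-4.1700

F_att = 1/4·(g−p) = 1/4·(9,-5) = (2.2500,-1.2500)
o1: d²=20 ≤ ρ²=23; F_rep = 11·(-2,-4)/20² = (-0.0550,-0.1100)
F = F_att + ΣF_rep = (2.1950,-1.3600)
p' = p + 1/8·F = (-9.7256,-4.1700)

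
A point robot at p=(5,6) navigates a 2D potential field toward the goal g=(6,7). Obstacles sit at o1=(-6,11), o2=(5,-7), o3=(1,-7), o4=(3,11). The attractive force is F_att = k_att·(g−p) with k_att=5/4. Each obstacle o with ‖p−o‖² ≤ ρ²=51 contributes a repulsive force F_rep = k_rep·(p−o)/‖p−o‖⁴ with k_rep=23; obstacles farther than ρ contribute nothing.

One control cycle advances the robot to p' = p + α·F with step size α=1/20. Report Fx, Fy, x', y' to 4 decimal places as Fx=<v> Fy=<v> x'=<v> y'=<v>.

F_att = 5/4·(g−p) = 5/4·(1,1) = (1.2500,1.2500)
o1: d²=146 > ρ²=51 → inactive
o2: d²=169 > ρ²=51 → inactive
o3: d²=185 > ρ²=51 → inactive
o4: d²=29 ≤ ρ²=51; F_rep = 23·(2,-5)/29² = (0.0547,-0.1367)
F = F_att + ΣF_rep = (1.3047,1.1133)
p' = p + 1/20·F = (5.0652,6.0557)

Fx=1.3047 Fy=1.1133 x'=5.0652 y'=6.0557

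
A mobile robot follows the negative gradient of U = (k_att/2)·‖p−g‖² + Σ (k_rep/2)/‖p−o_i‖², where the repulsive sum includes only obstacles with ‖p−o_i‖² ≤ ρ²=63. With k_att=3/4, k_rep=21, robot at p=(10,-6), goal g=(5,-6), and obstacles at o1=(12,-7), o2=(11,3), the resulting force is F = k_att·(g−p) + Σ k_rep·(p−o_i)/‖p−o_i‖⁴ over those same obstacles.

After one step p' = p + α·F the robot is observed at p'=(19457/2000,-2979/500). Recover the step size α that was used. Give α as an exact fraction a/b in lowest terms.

α = 1/20

F_att = 3/4·(g−p) = 3/4·(-5,0) = (-3.7500,0.0000)
o1: d²=5 ≤ ρ²=63; F_rep = 21·(-2,1)/5² = (-1.6800,0.8400)
o2: d²=82 > ρ²=63 → inactive
F = F_att + ΣF_rep = (-5.4300,0.8400)
Δp = p'−p = (-0.2715,0.0420); α = Δx/Fx = (-543/2000) / (-543/100) = 1/20
check: Δy/Fy = (21/500) / (21/25) = 1/20 ✓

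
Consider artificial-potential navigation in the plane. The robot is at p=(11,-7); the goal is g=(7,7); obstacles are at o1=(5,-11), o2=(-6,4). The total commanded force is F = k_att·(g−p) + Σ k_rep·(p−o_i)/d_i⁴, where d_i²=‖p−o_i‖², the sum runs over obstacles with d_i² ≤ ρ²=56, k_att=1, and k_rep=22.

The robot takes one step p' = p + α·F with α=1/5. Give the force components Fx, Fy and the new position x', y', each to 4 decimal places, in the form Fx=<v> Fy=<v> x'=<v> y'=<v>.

Fx=-3.9512 Fy=14.0325 x'=10.2098 y'=-4.1935

F_att = 1·(g−p) = 1·(-4,14) = (-4.0000,14.0000)
o1: d²=52 ≤ ρ²=56; F_rep = 22·(6,4)/52² = (0.0488,0.0325)
o2: d²=410 > ρ²=56 → inactive
F = F_att + ΣF_rep = (-3.9512,14.0325)
p' = p + 1/5·F = (10.2098,-4.1935)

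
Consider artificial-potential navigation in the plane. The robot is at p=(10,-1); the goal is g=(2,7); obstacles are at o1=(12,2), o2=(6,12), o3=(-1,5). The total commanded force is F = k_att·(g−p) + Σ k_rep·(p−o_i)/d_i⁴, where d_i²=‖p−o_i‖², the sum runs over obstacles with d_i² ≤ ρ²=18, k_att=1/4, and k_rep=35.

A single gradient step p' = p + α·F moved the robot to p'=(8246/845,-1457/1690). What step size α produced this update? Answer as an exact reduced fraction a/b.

α = 1/10

F_att = 1/4·(g−p) = 1/4·(-8,8) = (-2.0000,2.0000)
o1: d²=13 ≤ ρ²=18; F_rep = 35·(-2,-3)/13² = (-0.4142,-0.6213)
o2: d²=185 > ρ²=18 → inactive
o3: d²=157 > ρ²=18 → inactive
F = F_att + ΣF_rep = (-2.4142,1.3787)
Δp = p'−p = (-0.2414,0.1379); α = Δx/Fx = (-204/845) / (-408/169) = 1/10
check: Δy/Fy = (233/1690) / (233/169) = 1/10 ✓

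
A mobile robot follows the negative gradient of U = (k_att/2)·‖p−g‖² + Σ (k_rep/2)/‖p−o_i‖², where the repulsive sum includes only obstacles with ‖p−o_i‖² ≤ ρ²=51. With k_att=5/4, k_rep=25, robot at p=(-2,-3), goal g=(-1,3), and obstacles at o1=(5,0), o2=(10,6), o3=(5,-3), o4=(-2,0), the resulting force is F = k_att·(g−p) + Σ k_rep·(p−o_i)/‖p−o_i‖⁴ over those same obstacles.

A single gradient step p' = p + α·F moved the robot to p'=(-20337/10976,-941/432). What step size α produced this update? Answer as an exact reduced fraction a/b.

F_att = 5/4·(g−p) = 5/4·(1,6) = (1.2500,7.5000)
o1: d²=58 > ρ²=51 → inactive
o2: d²=225 > ρ²=51 → inactive
o3: d²=49 ≤ ρ²=51; F_rep = 25·(-7,0)/49² = (-0.0729,0.0000)
o4: d²=9 ≤ ρ²=51; F_rep = 25·(0,-3)/9² = (0.0000,-0.9259)
F = F_att + ΣF_rep = (1.1771,6.5741)
Δp = p'−p = (0.1471,0.8218); α = Δx/Fx = (1615/10976) / (1615/1372) = 1/8
check: Δy/Fy = (355/432) / (355/54) = 1/8 ✓

α = 1/8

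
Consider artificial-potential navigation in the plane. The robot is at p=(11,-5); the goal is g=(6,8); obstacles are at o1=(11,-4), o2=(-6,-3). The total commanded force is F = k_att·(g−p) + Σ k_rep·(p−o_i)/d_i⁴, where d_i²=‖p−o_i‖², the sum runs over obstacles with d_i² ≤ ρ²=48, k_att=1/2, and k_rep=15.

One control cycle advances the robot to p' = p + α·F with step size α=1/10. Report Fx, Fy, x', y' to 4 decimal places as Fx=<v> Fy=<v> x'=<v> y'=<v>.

Fx=-2.5000 Fy=-8.5000 x'=10.7500 y'=-5.8500

F_att = 1/2·(g−p) = 1/2·(-5,13) = (-2.5000,6.5000)
o1: d²=1 ≤ ρ²=48; F_rep = 15·(0,-1)/1² = (0.0000,-15.0000)
o2: d²=293 > ρ²=48 → inactive
F = F_att + ΣF_rep = (-2.5000,-8.5000)
p' = p + 1/10·F = (10.7500,-5.8500)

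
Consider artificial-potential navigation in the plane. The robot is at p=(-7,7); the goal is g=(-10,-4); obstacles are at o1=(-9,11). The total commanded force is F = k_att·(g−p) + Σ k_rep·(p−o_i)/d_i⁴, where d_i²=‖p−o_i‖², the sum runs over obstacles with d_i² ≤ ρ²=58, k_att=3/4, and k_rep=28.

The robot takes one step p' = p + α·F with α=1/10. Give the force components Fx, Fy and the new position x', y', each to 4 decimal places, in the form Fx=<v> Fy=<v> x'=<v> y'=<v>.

F_att = 3/4·(g−p) = 3/4·(-3,-11) = (-2.2500,-8.2500)
o1: d²=20 ≤ ρ²=58; F_rep = 28·(2,-4)/20² = (0.1400,-0.2800)
F = F_att + ΣF_rep = (-2.1100,-8.5300)
p' = p + 1/10·F = (-7.2110,6.1470)

Fx=-2.1100 Fy=-8.5300 x'=-7.2110 y'=6.1470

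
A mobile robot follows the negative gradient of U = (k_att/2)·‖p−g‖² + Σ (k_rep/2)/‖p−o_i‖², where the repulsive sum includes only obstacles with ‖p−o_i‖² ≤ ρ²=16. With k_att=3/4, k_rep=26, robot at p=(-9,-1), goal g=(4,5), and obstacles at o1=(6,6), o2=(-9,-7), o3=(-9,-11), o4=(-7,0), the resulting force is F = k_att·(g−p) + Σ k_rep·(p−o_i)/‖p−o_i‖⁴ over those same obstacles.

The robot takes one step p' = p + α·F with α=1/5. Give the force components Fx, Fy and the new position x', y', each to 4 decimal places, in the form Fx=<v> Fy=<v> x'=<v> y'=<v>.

Fx=7.6700 Fy=3.4600 x'=-7.4660 y'=-0.3080

F_att = 3/4·(g−p) = 3/4·(13,6) = (9.7500,4.5000)
o1: d²=274 > ρ²=16 → inactive
o2: d²=36 > ρ²=16 → inactive
o3: d²=100 > ρ²=16 → inactive
o4: d²=5 ≤ ρ²=16; F_rep = 26·(-2,-1)/5² = (-2.0800,-1.0400)
F = F_att + ΣF_rep = (7.6700,3.4600)
p' = p + 1/5·F = (-7.4660,-0.3080)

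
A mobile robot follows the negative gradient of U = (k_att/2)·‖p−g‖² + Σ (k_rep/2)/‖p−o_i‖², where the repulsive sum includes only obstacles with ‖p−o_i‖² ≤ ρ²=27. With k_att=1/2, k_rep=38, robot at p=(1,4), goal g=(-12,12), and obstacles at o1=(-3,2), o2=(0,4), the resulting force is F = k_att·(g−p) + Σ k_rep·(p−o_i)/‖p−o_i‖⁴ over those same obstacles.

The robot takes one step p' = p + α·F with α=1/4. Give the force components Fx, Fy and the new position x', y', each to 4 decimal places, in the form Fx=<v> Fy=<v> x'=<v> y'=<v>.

F_att = 1/2·(g−p) = 1/2·(-13,8) = (-6.5000,4.0000)
o1: d²=20 ≤ ρ²=27; F_rep = 38·(4,2)/20² = (0.3800,0.1900)
o2: d²=1 ≤ ρ²=27; F_rep = 38·(1,0)/1² = (38.0000,0.0000)
F = F_att + ΣF_rep = (31.8800,4.1900)
p' = p + 1/4·F = (8.9700,5.0475)

Fx=31.8800 Fy=4.1900 x'=8.9700 y'=5.0475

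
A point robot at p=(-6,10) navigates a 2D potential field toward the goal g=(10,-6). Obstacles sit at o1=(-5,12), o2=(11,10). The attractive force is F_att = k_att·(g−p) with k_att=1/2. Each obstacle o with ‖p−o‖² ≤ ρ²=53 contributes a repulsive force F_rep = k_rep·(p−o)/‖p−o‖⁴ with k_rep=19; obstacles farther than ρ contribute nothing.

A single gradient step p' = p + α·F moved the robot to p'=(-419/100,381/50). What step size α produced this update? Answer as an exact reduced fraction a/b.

α = 1/4

F_att = 1/2·(g−p) = 1/2·(16,-16) = (8.0000,-8.0000)
o1: d²=5 ≤ ρ²=53; F_rep = 19·(-1,-2)/5² = (-0.7600,-1.5200)
o2: d²=289 > ρ²=53 → inactive
F = F_att + ΣF_rep = (7.2400,-9.5200)
Δp = p'−p = (1.8100,-2.3800); α = Δx/Fx = (181/100) / (181/25) = 1/4
check: Δy/Fy = (-119/50) / (-238/25) = 1/4 ✓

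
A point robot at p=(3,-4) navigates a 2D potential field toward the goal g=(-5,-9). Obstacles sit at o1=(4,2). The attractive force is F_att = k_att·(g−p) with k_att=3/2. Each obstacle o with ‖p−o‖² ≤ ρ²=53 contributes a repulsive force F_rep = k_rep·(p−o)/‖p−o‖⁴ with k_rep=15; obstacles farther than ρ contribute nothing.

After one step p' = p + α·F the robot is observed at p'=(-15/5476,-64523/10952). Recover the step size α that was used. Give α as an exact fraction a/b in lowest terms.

α = 1/4

F_att = 3/2·(g−p) = 3/2·(-8,-5) = (-12.0000,-7.5000)
o1: d²=37 ≤ ρ²=53; F_rep = 15·(-1,-6)/37² = (-0.0110,-0.0657)
F = F_att + ΣF_rep = (-12.0110,-7.5657)
Δp = p'−p = (-3.0027,-1.8914); α = Δx/Fx = (-16443/5476) / (-16443/1369) = 1/4
check: Δy/Fy = (-20715/10952) / (-20715/2738) = 1/4 ✓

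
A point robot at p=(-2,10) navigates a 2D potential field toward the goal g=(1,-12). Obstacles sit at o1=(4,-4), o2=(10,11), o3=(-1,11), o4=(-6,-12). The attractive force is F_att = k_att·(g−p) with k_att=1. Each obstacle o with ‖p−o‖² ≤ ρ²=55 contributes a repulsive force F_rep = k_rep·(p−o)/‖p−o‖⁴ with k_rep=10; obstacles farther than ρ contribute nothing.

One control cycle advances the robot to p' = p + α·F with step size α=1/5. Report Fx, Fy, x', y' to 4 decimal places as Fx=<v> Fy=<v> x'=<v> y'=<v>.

F_att = 1·(g−p) = 1·(3,-22) = (3.0000,-22.0000)
o1: d²=232 > ρ²=55 → inactive
o2: d²=145 > ρ²=55 → inactive
o3: d²=2 ≤ ρ²=55; F_rep = 10·(-1,-1)/2² = (-2.5000,-2.5000)
o4: d²=500 > ρ²=55 → inactive
F = F_att + ΣF_rep = (0.5000,-24.5000)
p' = p + 1/5·F = (-1.9000,5.1000)

Fx=0.5000 Fy=-24.5000 x'=-1.9000 y'=5.1000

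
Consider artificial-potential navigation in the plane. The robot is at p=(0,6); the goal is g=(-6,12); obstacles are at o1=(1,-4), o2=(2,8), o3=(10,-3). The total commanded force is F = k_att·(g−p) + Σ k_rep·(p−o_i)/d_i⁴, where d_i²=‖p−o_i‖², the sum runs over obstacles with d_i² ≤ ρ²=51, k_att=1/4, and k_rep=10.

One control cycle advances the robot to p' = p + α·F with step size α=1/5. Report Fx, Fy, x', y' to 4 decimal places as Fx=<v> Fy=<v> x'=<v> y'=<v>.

F_att = 1/4·(g−p) = 1/4·(-6,6) = (-1.5000,1.5000)
o1: d²=101 > ρ²=51 → inactive
o2: d²=8 ≤ ρ²=51; F_rep = 10·(-2,-2)/8² = (-0.3125,-0.3125)
o3: d²=181 > ρ²=51 → inactive
F = F_att + ΣF_rep = (-1.8125,1.1875)
p' = p + 1/5·F = (-0.3625,6.2375)

Fx=-1.8125 Fy=1.1875 x'=-0.3625 y'=6.2375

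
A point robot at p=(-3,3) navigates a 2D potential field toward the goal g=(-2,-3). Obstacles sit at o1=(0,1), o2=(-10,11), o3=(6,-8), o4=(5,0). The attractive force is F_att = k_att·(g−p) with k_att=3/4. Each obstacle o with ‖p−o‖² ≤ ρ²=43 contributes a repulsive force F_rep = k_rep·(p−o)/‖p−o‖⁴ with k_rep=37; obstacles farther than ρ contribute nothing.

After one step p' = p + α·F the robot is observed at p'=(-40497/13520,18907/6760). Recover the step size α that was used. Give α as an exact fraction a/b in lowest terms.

α = 1/20

F_att = 3/4·(g−p) = 3/4·(1,-6) = (0.7500,-4.5000)
o1: d²=13 ≤ ρ²=43; F_rep = 37·(-3,2)/13² = (-0.6568,0.4379)
o2: d²=113 > ρ²=43 → inactive
o3: d²=202 > ρ²=43 → inactive
o4: d²=73 > ρ²=43 → inactive
F = F_att + ΣF_rep = (0.0932,-4.0621)
Δp = p'−p = (0.0047,-0.2031); α = Δx/Fx = (63/13520) / (63/676) = 1/20
check: Δy/Fy = (-1373/6760) / (-1373/338) = 1/20 ✓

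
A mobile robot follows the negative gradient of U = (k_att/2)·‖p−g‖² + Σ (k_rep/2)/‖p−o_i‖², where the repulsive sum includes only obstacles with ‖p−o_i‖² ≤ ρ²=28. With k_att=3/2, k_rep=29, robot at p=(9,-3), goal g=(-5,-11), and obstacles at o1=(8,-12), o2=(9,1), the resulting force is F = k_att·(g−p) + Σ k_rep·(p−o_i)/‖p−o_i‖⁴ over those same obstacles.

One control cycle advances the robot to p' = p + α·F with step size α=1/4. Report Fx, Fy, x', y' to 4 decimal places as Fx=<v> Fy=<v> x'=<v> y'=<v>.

Fx=-21.0000 Fy=-12.4531 x'=3.7500 y'=-6.1133

F_att = 3/2·(g−p) = 3/2·(-14,-8) = (-21.0000,-12.0000)
o1: d²=82 > ρ²=28 → inactive
o2: d²=16 ≤ ρ²=28; F_rep = 29·(0,-4)/16² = (0.0000,-0.4531)
F = F_att + ΣF_rep = (-21.0000,-12.4531)
p' = p + 1/4·F = (3.7500,-6.1133)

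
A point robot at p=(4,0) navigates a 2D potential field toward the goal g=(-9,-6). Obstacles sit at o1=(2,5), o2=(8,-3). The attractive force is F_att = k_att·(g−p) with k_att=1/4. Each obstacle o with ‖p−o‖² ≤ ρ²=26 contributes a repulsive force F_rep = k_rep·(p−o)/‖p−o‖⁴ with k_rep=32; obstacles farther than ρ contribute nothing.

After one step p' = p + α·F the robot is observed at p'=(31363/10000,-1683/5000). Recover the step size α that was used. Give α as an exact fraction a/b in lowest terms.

α = 1/4

F_att = 1/4·(g−p) = 1/4·(-13,-6) = (-3.2500,-1.5000)
o1: d²=29 > ρ²=26 → inactive
o2: d²=25 ≤ ρ²=26; F_rep = 32·(-4,3)/25² = (-0.2048,0.1536)
F = F_att + ΣF_rep = (-3.4548,-1.3464)
Δp = p'−p = (-0.8637,-0.3366); α = Δx/Fx = (-8637/10000) / (-8637/2500) = 1/4
check: Δy/Fy = (-1683/5000) / (-1683/1250) = 1/4 ✓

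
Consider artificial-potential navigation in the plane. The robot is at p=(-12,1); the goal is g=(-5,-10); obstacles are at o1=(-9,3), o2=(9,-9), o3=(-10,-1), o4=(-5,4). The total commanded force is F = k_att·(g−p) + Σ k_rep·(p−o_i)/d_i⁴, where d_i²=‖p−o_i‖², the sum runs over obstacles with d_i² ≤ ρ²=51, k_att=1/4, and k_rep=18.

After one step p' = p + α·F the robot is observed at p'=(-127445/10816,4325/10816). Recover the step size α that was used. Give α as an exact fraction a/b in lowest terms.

α = 1/4

F_att = 1/4·(g−p) = 1/4·(7,-11) = (1.7500,-2.7500)
o1: d²=13 ≤ ρ²=51; F_rep = 18·(-3,-2)/13² = (-0.3195,-0.2130)
o2: d²=541 > ρ²=51 → inactive
o3: d²=8 ≤ ρ²=51; F_rep = 18·(-2,2)/8² = (-0.5625,0.5625)
o4: d²=58 > ρ²=51 → inactive
F = F_att + ΣF_rep = (0.8680,-2.4005)
Δp = p'−p = (0.2170,-0.6001); α = Δx/Fx = (2347/10816) / (2347/2704) = 1/4
check: Δy/Fy = (-6491/10816) / (-6491/2704) = 1/4 ✓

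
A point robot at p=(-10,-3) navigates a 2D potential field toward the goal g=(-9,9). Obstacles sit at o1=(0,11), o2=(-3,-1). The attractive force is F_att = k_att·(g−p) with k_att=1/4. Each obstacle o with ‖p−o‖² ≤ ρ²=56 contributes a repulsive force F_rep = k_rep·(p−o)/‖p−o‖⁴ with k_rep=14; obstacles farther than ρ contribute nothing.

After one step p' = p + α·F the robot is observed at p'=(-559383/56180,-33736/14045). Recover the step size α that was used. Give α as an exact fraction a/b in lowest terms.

α = 1/5

F_att = 1/4·(g−p) = 1/4·(1,12) = (0.2500,3.0000)
o1: d²=296 > ρ²=56 → inactive
o2: d²=53 ≤ ρ²=56; F_rep = 14·(-7,-2)/53² = (-0.0349,-0.0100)
F = F_att + ΣF_rep = (0.2151,2.9900)
Δp = p'−p = (0.0430,0.5980); α = Δx/Fx = (2417/56180) / (2417/11236) = 1/5
check: Δy/Fy = (8399/14045) / (8399/2809) = 1/5 ✓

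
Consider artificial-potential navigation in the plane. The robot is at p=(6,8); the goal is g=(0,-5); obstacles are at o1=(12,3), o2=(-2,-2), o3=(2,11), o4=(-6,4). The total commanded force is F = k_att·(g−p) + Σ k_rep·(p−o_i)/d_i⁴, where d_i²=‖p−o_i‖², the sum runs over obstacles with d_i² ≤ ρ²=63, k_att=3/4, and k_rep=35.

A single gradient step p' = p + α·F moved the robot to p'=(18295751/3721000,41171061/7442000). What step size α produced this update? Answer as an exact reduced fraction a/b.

F_att = 3/4·(g−p) = 3/4·(-6,-13) = (-4.5000,-9.7500)
o1: d²=61 ≤ ρ²=63; F_rep = 35·(-6,5)/61² = (-0.0564,0.0470)
o2: d²=164 > ρ²=63 → inactive
o3: d²=25 ≤ ρ²=63; F_rep = 35·(4,-3)/25² = (0.2240,-0.1680)
o4: d²=160 > ρ²=63 → inactive
F = F_att + ΣF_rep = (-4.3324,-9.8710)
Δp = p'−p = (-1.0831,-2.4677); α = Δx/Fx = (-4030249/3721000) / (-4030249/930250) = 1/4
check: Δy/Fy = (-18364939/7442000) / (-18364939/1860500) = 1/4 ✓

α = 1/4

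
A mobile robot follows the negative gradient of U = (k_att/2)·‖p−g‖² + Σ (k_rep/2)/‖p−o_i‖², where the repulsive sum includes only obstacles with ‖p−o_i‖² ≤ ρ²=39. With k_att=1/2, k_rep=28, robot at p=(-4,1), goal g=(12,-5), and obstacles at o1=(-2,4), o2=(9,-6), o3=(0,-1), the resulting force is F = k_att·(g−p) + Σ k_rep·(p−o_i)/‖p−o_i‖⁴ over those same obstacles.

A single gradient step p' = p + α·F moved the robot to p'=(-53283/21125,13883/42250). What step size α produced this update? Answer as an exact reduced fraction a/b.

α = 1/5

F_att = 1/2·(g−p) = 1/2·(16,-6) = (8.0000,-3.0000)
o1: d²=13 ≤ ρ²=39; F_rep = 28·(-2,-3)/13² = (-0.3314,-0.4970)
o2: d²=218 > ρ²=39 → inactive
o3: d²=20 ≤ ρ²=39; F_rep = 28·(-4,2)/20² = (-0.2800,0.1400)
F = F_att + ΣF_rep = (7.3886,-3.3570)
Δp = p'−p = (1.4777,-0.6714); α = Δx/Fx = (31217/21125) / (31217/4225) = 1/5
check: Δy/Fy = (-28367/42250) / (-28367/8450) = 1/5 ✓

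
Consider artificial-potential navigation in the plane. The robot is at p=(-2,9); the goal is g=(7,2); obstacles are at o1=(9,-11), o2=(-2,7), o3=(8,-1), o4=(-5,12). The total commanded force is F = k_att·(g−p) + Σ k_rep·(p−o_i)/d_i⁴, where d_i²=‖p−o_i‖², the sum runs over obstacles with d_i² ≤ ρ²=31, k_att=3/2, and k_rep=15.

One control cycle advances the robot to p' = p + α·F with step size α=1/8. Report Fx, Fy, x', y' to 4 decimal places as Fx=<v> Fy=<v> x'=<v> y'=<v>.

Fx=13.6389 Fy=-8.7639 x'=-0.2951 y'=7.9045

F_att = 3/2·(g−p) = 3/2·(9,-7) = (13.5000,-10.5000)
o1: d²=521 > ρ²=31 → inactive
o2: d²=4 ≤ ρ²=31; F_rep = 15·(0,2)/4² = (0.0000,1.8750)
o3: d²=200 > ρ²=31 → inactive
o4: d²=18 ≤ ρ²=31; F_rep = 15·(3,-3)/18² = (0.1389,-0.1389)
F = F_att + ΣF_rep = (13.6389,-8.7639)
p' = p + 1/8·F = (-0.2951,7.9045)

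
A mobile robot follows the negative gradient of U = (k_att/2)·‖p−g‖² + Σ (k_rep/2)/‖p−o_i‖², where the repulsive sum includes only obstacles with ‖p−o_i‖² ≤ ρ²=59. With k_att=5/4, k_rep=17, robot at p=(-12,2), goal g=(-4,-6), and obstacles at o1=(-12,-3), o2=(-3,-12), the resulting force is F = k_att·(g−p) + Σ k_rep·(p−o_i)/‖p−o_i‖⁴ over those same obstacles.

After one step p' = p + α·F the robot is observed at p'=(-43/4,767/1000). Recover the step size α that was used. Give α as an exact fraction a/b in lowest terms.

α = 1/8

F_att = 5/4·(g−p) = 5/4·(8,-8) = (10.0000,-10.0000)
o1: d²=25 ≤ ρ²=59; F_rep = 17·(0,5)/25² = (0.0000,0.1360)
o2: d²=277 > ρ²=59 → inactive
F = F_att + ΣF_rep = (10.0000,-9.8640)
Δp = p'−p = (1.2500,-1.2330); α = Δx/Fx = (5/4) / (10) = 1/8
check: Δy/Fy = (-1233/1000) / (-1233/125) = 1/8 ✓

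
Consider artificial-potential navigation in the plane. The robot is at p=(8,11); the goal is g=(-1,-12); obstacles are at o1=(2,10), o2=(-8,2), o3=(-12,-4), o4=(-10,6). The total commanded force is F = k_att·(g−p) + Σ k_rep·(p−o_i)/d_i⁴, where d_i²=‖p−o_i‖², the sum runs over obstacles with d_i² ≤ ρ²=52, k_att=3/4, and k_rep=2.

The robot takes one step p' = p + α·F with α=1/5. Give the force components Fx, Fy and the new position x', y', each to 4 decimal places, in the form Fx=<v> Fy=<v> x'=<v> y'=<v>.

F_att = 3/4·(g−p) = 3/4·(-9,-23) = (-6.7500,-17.2500)
o1: d²=37 ≤ ρ²=52; F_rep = 2·(6,1)/37² = (0.0088,0.0015)
o2: d²=337 > ρ²=52 → inactive
o3: d²=625 > ρ²=52 → inactive
o4: d²=349 > ρ²=52 → inactive
F = F_att + ΣF_rep = (-6.7412,-17.2485)
p' = p + 1/5·F = (6.6518,7.5503)

Fx=-6.7412 Fy=-17.2485 x'=6.6518 y'=7.5503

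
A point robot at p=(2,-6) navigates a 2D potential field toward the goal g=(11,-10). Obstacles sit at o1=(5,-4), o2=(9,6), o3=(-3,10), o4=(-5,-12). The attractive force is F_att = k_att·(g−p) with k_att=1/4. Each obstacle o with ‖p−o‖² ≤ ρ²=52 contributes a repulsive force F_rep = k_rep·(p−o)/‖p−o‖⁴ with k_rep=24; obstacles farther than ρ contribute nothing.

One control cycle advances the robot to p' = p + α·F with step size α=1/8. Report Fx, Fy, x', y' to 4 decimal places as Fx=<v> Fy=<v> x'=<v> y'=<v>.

Fx=1.8240 Fy=-1.2840 x'=2.2280 y'=-6.1605

F_att = 1/4·(g−p) = 1/4·(9,-4) = (2.2500,-1.0000)
o1: d²=13 ≤ ρ²=52; F_rep = 24·(-3,-2)/13² = (-0.4260,-0.2840)
o2: d²=193 > ρ²=52 → inactive
o3: d²=281 > ρ²=52 → inactive
o4: d²=85 > ρ²=52 → inactive
F = F_att + ΣF_rep = (1.8240,-1.2840)
p' = p + 1/8·F = (2.2280,-6.1605)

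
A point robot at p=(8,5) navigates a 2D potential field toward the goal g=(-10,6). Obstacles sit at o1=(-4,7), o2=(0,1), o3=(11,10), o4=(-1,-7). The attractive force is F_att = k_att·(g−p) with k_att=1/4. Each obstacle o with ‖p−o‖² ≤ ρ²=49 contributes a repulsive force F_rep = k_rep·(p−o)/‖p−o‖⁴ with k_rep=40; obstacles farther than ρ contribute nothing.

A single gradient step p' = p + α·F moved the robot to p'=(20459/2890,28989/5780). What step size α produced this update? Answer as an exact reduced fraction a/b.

α = 1/5

F_att = 1/4·(g−p) = 1/4·(-18,1) = (-4.5000,0.2500)
o1: d²=148 > ρ²=49 → inactive
o2: d²=80 > ρ²=49 → inactive
o3: d²=34 ≤ ρ²=49; F_rep = 40·(-3,-5)/34² = (-0.1038,-0.1730)
o4: d²=225 > ρ²=49 → inactive
F = F_att + ΣF_rep = (-4.6038,0.0770)
Δp = p'−p = (-0.9208,0.0154); α = Δx/Fx = (-2661/2890) / (-2661/578) = 1/5
check: Δy/Fy = (89/5780) / (89/1156) = 1/5 ✓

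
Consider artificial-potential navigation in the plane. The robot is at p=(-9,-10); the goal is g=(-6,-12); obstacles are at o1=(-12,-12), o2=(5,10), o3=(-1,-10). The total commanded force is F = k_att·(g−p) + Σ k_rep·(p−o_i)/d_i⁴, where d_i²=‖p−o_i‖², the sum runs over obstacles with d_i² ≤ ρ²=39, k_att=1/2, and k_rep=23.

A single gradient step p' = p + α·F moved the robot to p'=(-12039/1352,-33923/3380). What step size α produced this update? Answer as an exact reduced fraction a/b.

F_att = 1/2·(g−p) = 1/2·(3,-2) = (1.5000,-1.0000)
o1: d²=13 ≤ ρ²=39; F_rep = 23·(3,2)/13² = (0.4083,0.2722)
o2: d²=596 > ρ²=39 → inactive
o3: d²=64 > ρ²=39 → inactive
F = F_att + ΣF_rep = (1.9083,-0.7278)
Δp = p'−p = (0.0954,-0.0364); α = Δx/Fx = (129/1352) / (645/338) = 1/20
check: Δy/Fy = (-123/3380) / (-123/169) = 1/20 ✓

α = 1/20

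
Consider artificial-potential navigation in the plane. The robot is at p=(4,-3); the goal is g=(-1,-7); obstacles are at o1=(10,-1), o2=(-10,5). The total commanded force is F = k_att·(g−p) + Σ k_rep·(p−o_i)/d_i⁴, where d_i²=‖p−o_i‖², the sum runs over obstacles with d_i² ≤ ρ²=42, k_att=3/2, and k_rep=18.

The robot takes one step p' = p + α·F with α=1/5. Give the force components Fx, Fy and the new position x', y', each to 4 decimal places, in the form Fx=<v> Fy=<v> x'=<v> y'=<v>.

Fx=-7.5675 Fy=-6.0225 x'=2.4865 y'=-4.2045

F_att = 3/2·(g−p) = 3/2·(-5,-4) = (-7.5000,-6.0000)
o1: d²=40 ≤ ρ²=42; F_rep = 18·(-6,-2)/40² = (-0.0675,-0.0225)
o2: d²=260 > ρ²=42 → inactive
F = F_att + ΣF_rep = (-7.5675,-6.0225)
p' = p + 1/5·F = (2.4865,-4.2045)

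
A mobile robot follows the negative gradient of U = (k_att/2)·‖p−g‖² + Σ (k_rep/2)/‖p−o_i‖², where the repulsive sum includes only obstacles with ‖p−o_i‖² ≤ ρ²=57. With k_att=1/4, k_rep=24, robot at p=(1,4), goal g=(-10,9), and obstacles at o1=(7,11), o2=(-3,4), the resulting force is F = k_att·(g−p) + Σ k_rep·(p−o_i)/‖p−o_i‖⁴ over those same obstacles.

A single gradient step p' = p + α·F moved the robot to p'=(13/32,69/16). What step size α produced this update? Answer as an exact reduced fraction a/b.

α = 1/4

F_att = 1/4·(g−p) = 1/4·(-11,5) = (-2.7500,1.2500)
o1: d²=85 > ρ²=57 → inactive
o2: d²=16 ≤ ρ²=57; F_rep = 24·(4,0)/16² = (0.3750,0.0000)
F = F_att + ΣF_rep = (-2.3750,1.2500)
Δp = p'−p = (-0.5938,0.3125); α = Δx/Fx = (-19/32) / (-19/8) = 1/4
check: Δy/Fy = (5/16) / (5/4) = 1/4 ✓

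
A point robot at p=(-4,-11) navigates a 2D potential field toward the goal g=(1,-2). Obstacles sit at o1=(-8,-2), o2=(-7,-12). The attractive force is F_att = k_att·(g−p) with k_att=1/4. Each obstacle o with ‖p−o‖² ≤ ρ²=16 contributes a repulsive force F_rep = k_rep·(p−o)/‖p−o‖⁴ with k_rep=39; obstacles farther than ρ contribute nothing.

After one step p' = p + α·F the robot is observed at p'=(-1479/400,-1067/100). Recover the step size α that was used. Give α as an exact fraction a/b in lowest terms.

F_att = 1/4·(g−p) = 1/4·(5,9) = (1.2500,2.2500)
o1: d²=97 > ρ²=16 → inactive
o2: d²=10 ≤ ρ²=16; F_rep = 39·(3,1)/10² = (1.1700,0.3900)
F = F_att + ΣF_rep = (2.4200,2.6400)
Δp = p'−p = (0.3025,0.3300); α = Δx/Fx = (121/400) / (121/50) = 1/8
check: Δy/Fy = (33/100) / (66/25) = 1/8 ✓

α = 1/8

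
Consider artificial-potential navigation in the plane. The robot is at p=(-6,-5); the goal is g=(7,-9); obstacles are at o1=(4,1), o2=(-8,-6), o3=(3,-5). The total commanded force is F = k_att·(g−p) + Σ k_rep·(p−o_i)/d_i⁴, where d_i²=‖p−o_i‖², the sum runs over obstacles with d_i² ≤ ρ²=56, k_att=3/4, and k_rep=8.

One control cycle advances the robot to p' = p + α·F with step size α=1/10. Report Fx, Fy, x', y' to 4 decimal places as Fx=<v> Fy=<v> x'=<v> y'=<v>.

Fx=10.3900 Fy=-2.6800 x'=-4.9610 y'=-5.2680

F_att = 3/4·(g−p) = 3/4·(13,-4) = (9.7500,-3.0000)
o1: d²=136 > ρ²=56 → inactive
o2: d²=5 ≤ ρ²=56; F_rep = 8·(2,1)/5² = (0.6400,0.3200)
o3: d²=81 > ρ²=56 → inactive
F = F_att + ΣF_rep = (10.3900,-2.6800)
p' = p + 1/10·F = (-4.9610,-5.2680)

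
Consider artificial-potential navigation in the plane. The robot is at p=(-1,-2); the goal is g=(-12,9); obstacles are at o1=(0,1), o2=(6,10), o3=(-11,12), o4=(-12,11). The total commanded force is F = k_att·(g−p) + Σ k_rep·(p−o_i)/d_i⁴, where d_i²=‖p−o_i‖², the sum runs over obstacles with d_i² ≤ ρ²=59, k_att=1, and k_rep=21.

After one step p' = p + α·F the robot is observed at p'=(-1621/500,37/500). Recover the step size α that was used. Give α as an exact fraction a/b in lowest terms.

α = 1/5

F_att = 1·(g−p) = 1·(-11,11) = (-11.0000,11.0000)
o1: d²=10 ≤ ρ²=59; F_rep = 21·(-1,-3)/10² = (-0.2100,-0.6300)
o2: d²=193 > ρ²=59 → inactive
o3: d²=296 > ρ²=59 → inactive
o4: d²=290 > ρ²=59 → inactive
F = F_att + ΣF_rep = (-11.2100,10.3700)
Δp = p'−p = (-2.2420,2.0740); α = Δx/Fx = (-1121/500) / (-1121/100) = 1/5
check: Δy/Fy = (1037/500) / (1037/100) = 1/5 ✓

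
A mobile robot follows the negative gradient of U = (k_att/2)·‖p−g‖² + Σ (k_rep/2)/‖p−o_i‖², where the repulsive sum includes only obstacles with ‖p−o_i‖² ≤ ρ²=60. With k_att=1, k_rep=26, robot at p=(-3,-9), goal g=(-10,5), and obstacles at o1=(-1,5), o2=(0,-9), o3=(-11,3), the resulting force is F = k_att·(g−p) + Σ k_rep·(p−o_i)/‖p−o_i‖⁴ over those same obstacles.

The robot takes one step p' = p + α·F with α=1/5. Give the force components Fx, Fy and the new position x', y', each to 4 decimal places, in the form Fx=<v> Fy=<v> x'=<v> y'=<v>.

F_att = 1·(g−p) = 1·(-7,14) = (-7.0000,14.0000)
o1: d²=200 > ρ²=60 → inactive
o2: d²=9 ≤ ρ²=60; F_rep = 26·(-3,0)/9² = (-0.9630,0.0000)
o3: d²=208 > ρ²=60 → inactive
F = F_att + ΣF_rep = (-7.9630,14.0000)
p' = p + 1/5·F = (-4.5926,-6.2000)

Fx=-7.9630 Fy=14.0000 x'=-4.5926 y'=-6.2000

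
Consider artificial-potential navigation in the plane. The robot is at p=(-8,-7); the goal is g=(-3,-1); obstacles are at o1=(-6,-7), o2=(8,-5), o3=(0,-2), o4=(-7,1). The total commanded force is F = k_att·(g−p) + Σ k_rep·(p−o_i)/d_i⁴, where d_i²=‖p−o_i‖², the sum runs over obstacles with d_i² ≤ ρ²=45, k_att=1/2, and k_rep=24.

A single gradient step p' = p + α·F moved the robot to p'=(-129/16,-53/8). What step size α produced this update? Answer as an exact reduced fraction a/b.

F_att = 1/2·(g−p) = 1/2·(5,6) = (2.5000,3.0000)
o1: d²=4 ≤ ρ²=45; F_rep = 24·(-2,0)/4² = (-3.0000,0.0000)
o2: d²=260 > ρ²=45 → inactive
o3: d²=89 > ρ²=45 → inactive
o4: d²=65 > ρ²=45 → inactive
F = F_att + ΣF_rep = (-0.5000,3.0000)
Δp = p'−p = (-0.0625,0.3750); α = Δx/Fx = (-1/16) / (-1/2) = 1/8
check: Δy/Fy = (3/8) / (3) = 1/8 ✓

α = 1/8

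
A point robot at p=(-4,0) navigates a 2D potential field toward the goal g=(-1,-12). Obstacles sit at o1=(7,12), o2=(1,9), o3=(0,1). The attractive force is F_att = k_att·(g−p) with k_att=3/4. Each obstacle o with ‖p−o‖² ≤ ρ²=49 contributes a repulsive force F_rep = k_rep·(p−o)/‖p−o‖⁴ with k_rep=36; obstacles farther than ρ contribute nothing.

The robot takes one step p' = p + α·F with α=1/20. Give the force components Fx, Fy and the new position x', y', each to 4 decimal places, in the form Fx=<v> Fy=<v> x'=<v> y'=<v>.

F_att = 3/4·(g−p) = 3/4·(3,-12) = (2.2500,-9.0000)
o1: d²=265 > ρ²=49 → inactive
o2: d²=106 > ρ²=49 → inactive
o3: d²=17 ≤ ρ²=49; F_rep = 36·(-4,-1)/17² = (-0.4983,-0.1246)
F = F_att + ΣF_rep = (1.7517,-9.1246)
p' = p + 1/20·F = (-3.9124,-0.4562)

Fx=1.7517 Fy=-9.1246 x'=-3.9124 y'=-0.4562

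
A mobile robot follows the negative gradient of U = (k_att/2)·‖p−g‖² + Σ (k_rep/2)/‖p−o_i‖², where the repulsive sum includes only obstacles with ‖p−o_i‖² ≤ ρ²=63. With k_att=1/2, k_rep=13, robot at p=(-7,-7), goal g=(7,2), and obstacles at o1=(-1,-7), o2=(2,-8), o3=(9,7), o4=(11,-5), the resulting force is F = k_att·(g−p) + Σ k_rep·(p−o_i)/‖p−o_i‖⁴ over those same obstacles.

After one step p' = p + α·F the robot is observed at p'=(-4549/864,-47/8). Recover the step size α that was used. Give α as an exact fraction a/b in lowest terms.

F_att = 1/2·(g−p) = 1/2·(14,9) = (7.0000,4.5000)
o1: d²=36 ≤ ρ²=63; F_rep = 13·(-6,0)/36² = (-0.0602,0.0000)
o2: d²=82 > ρ²=63 → inactive
o3: d²=452 > ρ²=63 → inactive
o4: d²=328 > ρ²=63 → inactive
F = F_att + ΣF_rep = (6.9398,4.5000)
Δp = p'−p = (1.7350,1.1250); α = Δx/Fx = (1499/864) / (1499/216) = 1/4
check: Δy/Fy = (9/8) / (9/2) = 1/4 ✓

α = 1/4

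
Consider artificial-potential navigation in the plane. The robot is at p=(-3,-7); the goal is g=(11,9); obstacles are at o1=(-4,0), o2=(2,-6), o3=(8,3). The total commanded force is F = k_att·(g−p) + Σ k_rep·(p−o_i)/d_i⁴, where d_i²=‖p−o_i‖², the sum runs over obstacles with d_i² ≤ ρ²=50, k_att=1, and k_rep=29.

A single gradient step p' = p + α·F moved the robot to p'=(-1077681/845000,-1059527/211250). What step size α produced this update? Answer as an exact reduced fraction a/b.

F_att = 1·(g−p) = 1·(14,16) = (14.0000,16.0000)
o1: d²=50 ≤ ρ²=50; F_rep = 29·(1,-7)/50² = (0.0116,-0.0812)
o2: d²=26 ≤ ρ²=50; F_rep = 29·(-5,-1)/26² = (-0.2145,-0.0429)
o3: d²=221 > ρ²=50 → inactive
F = F_att + ΣF_rep = (13.7971,15.8759)
Δp = p'−p = (1.7246,1.9845); α = Δx/Fx = (1457319/845000) / (1457319/105625) = 1/8
check: Δy/Fy = (419223/211250) / (1676892/105625) = 1/8 ✓

α = 1/8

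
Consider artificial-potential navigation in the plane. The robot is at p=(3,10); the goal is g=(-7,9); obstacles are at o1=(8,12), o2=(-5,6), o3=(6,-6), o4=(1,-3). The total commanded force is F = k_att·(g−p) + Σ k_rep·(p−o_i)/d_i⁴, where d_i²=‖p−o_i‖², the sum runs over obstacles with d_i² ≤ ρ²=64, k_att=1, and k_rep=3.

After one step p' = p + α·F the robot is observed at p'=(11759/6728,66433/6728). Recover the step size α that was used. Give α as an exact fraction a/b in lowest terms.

α = 1/8

F_att = 1·(g−p) = 1·(-10,-1) = (-10.0000,-1.0000)
o1: d²=29 ≤ ρ²=64; F_rep = 3·(-5,-2)/29² = (-0.0178,-0.0071)
o2: d²=80 > ρ²=64 → inactive
o3: d²=265 > ρ²=64 → inactive
o4: d²=173 > ρ²=64 → inactive
F = F_att + ΣF_rep = (-10.0178,-1.0071)
Δp = p'−p = (-1.2522,-0.1259); α = Δx/Fx = (-8425/6728) / (-8425/841) = 1/8
check: Δy/Fy = (-847/6728) / (-847/841) = 1/8 ✓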